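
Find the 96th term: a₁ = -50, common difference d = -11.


aₙ = a₁ + (n-1)d
= -50 + (96-1)×-11
= -50 - 1045
= -1095

a_96 = -1095


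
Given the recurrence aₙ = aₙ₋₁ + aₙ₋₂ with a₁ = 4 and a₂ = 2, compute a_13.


Computing iteratively: 4, 2, 6, 8, 14, 22, 36, 58, 94, 152, 246, 398, ...
a_13 = 644

a_13 = 644


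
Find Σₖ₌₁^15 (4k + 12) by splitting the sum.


Σ(4k+12) = 4·Σk + 12·n
= 4·120 + 12·15
= 480 + 180 = 660

Σ = 660


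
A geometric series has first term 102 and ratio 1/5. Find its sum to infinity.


S∞ = a₁/(1-r) = 102/(1 - 1/5)
= 102/(4/5)
= 255/2

S∞ = 255/2


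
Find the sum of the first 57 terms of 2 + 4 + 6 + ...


aₙ = 2 + (57-1)×2 = 114
Sₙ = n(a₁+aₙ)/2 = 57×(2+114)/2
= 57×116/2 = 3306

S_57 = 3306


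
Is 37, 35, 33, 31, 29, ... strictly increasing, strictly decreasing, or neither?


Differences: -2, -2, -2, -2
All differences < 0 → strictly DECREASING

Monotonically decreasing


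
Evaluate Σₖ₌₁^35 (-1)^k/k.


S = -1 + 1/2 - 1/3 + 1/4 - 1/5 + 1/6 - 1/7 + 1/8 ± ...
= -0.7072
(Full series converges to -ln(2) ≈ -0.6931)

S_35 = -0.7072


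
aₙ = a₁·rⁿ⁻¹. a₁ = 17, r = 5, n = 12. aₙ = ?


aₙ = a₁·r^(n-1)
= 17×5^11
= 17×48828125
= 830078125

a_12 = 830078125


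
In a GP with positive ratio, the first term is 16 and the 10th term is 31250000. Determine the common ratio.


r^(n-1) = aₙ/a₁
r^9 = 31250000/16 = 1953125
r = 1953125^(1/9)
= 5

r = 5


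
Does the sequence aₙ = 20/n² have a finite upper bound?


a₁ = 20, a₂ = 20/4, a₃ = 20/9, ...
0 < aₙ ≤ 20 for all n ≥ 1
The sequence IS bounded

Bounded (0 < aₙ ≤ 20)


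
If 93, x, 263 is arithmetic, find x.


AM = (93 + 263)/2 = 356/2 = 178

AM = 178


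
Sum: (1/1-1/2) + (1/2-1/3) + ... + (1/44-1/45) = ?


Telescoping: adjacent terms cancel.
= 1/1 - 1/45
= 1 - 1/45 = 44/45

Sum = 44/45


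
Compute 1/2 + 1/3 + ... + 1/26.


Σₖ₌2^26 1/k = 1/2 + 1/3 + 1/4 + ... + 1/26
= 25472027467/8923714800
≈ 2.8544

Sum = 25472027467/8923714800 ≈ 2.8544


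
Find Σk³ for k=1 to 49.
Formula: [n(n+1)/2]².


n(n+1)/2 = 49×50/2 = 1225
Σk³ = 1225² = 1500625

Σk³ = 1500625


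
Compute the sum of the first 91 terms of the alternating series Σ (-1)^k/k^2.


S = -1 + 1/4 - 1/9 + 1/16 - 1/25 + 1/36 - 1/49 + 1/64 ± ...
= -0.8225
(Full series converges to -π²/12 ≈ -0.8225)

S_91 = -0.8225


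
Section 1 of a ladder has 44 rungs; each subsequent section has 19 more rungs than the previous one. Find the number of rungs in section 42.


aₙ = a₁ + (n-1)d
= 44 + (42-1)×19
= 44 + 779
= 823

a_42 = 823


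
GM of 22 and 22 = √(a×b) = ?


GM = √(22×22) = √484 = 22

GM = 22


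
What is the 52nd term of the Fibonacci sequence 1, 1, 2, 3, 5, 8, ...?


Fibonacci sequence: 1, 1, 2, 3, 5, 8, 13, 21, 34, 55, 89, ...
F(52) = 32951280099

F(52) = 32951280099


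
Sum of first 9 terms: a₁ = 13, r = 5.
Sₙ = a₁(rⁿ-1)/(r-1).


Sₙ = 13×(5^9 - 1)/(5 - 1)
= 13×(1953125 - 1)/4
= 13×1953124/4
= 6347653

S_9 = 6347653


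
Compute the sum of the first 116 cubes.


n(n+1)/2 = 116×117/2 = 6786
Σk³ = 6786² = 46049796

Σk³ = 46049796


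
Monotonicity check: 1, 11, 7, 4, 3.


Differences: 10, -4, -3, -1
Difference at position 1 is +10 (> 0) but position 2 is -4 (< 0) — sequence both rises and falls
→ NOT monotonic

Not monotonic


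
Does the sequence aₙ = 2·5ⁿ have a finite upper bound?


aₙ = 2·5ⁿ → as n→∞, aₙ→∞ (since base 5 > 1)
No finite upper bound exists
The sequence is UNBOUNDED

Unbounded (aₙ → ∞ as n → ∞)


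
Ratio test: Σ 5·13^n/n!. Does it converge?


aₙ = 5·13^n/n!
a_{n+1}/aₙ = 13^(n+1)/(n+1)! × n!/13^n  (constant 5 cancels)
= 13/(n+1)
L = lim(n→∞) 13/(n+1) = 0
L < 1 → series CONVERGES

Converges (ratio test: L = 0 < 1)


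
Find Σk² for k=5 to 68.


Σₖ₌5^68 k² = Σₖ₌₁^68 k² − Σₖ₌₁^4 k²
= 68·69·137/6 − 4·5·9/6
= 107134 − 30 = 107104

Σk² = 107104


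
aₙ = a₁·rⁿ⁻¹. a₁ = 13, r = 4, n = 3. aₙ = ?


aₙ = a₁·r^(n-1)
= 13×4^2
= 13×16
= 208

a_3 = 208


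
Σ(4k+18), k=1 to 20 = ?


Σ(4k+18) = 4·Σk + 18·n
= 4·210 + 18·20
= 840 + 360 = 1200

Σ = 1200


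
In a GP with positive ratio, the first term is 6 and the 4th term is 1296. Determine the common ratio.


r^(n-1) = aₙ/a₁
r^3 = 1296/6 = 216
r = 216^(1/3)
= 6

r = 6


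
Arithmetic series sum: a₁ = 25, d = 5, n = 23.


aₙ = 25 + (23-1)×5 = 135
Sₙ = n(a₁+aₙ)/2 = 23×(25+135)/2
= 23×160/2 = 1840

S_23 = 1840


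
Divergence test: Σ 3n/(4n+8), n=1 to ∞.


lim(n→∞) 3n/(4n+8) = 3/4 = 3/4  (divide numerator and denominator by n)
lim aₙ = 3/4 ≠ 0 → series DIVERGES

Diverges (lim aₙ = 3/4 ≠ 0)


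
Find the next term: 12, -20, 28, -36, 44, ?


Pattern: alternating sign, magnitude arithmetic (d=8)
Terms: 12, -20, 28, -36, 44
Next term = -52

Next term = -52


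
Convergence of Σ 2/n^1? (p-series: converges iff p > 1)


p-series test: Σ c/n^p converges if p > 1, diverges if p ≤ 1 (constant c > 0 doesn't affect convergence).
p = 1
1 ≤ 1 → DIVERGES

Diverges (p = 1 ≤ 1)


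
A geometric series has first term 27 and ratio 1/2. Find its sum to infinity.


S∞ = a₁/(1-r) = 27/(1 - 1/2)
= 27/(1/2)
= 54

S∞ = 54


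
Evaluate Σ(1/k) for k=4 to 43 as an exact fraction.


Σₖ₌4^43 1/k = 1/4 + 1/5 + 1/6 + ... + 1/43
= 307869487527576617/122332313750680800
≈ 2.5167

Sum = 307869487527576617/122332313750680800 ≈ 2.5167


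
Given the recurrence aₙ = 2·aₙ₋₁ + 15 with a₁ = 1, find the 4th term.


Computing step by step:
a_1 = 1
a_2 = 17
a_3 = 49
a_4 = 113


a_4 = 113


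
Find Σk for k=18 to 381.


Σₖ₌18^381 k = Σₖ₌₁^381 k − Σₖ₌₁^17 k
= 381·382/2 − 17·18/2
= 72771 − 153 = 72618

Σk = 72618


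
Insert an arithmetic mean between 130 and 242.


AM = (130 + 242)/2 = 372/2 = 186

AM = 186


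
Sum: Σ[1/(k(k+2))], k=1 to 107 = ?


1/(k(k+2)) = (1/2)·(1/k - 1/(k+2)) (partial fractions)
Telescoping: Σ = (1/2)·(1 + 1/2 - 1/108 - 1/109) = 17441/23544

Sum = 17441/23544


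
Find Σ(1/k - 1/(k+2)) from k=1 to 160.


Telescoping with gap 2: two head and two tail terms survive.
= (1 + 1/2) - (1/161 + 1/162)
= 3/2 - 1/161 - 1/162 = 19400/13041

Sum = 19400/13041


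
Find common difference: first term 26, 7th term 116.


d = (aₙ - a₁)/(n-1)
= (116 - 26)/(7-1)
= 90/6 = 15

d = 15


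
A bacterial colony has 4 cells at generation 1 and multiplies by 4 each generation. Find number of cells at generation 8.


aₙ = a₁·r^(n-1)
= 4×4^7
= 4×16384
= 65536

a_8 = 65536


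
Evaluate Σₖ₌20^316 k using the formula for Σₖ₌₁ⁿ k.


Σₖ₌20^316 k = Σₖ₌₁^316 k − Σₖ₌₁^19 k
= 316·317/2 − 19·20/2
= 50086 − 190 = 49896

Σk = 49896


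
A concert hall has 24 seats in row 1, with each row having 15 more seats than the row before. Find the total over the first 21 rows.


aₙ = 24 + (21-1)×15 = 324
Sₙ = n(a₁+aₙ)/2 = 21×(24+324)/2
= 21×348/2 = 3654

S_21 = 3654


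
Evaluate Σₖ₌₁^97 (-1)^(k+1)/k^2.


S = 1 - 1/4 + 1/9 - 1/16 + 1/25 - 1/36 + 1/49 - 1/64 ± ...
= 0.8225
(Full series converges to +π²/12 ≈ +0.8225)

S_97 = 0.8225


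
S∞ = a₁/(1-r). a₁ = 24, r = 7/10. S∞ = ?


S∞ = a₁/(1-r) = 24/(1 - 7/10)
= 24/(3/10)
= 80

S∞ = 80


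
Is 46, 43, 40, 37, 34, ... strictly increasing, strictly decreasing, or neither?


Differences: -3, -3, -3, -3
All differences < 0 → strictly DECREASING

Monotonically decreasing


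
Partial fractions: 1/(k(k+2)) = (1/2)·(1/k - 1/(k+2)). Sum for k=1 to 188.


1/(k(k+2)) = (1/2)·(1/k - 1/(k+2)) (partial fractions)
Telescoping: Σ = (1/2)·(1 + 1/2 - 1/189 - 1/190) = 26743/35910

Sum = 26743/35910


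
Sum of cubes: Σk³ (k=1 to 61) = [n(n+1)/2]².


n(n+1)/2 = 61×62/2 = 1891
Σk³ = 1891² = 3575881

Σk³ = 3575881


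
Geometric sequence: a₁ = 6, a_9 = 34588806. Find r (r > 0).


r^(n-1) = aₙ/a₁
r^8 = 34588806/6 = 5764801
r = 5764801^(1/8)
= ±7; taking r > 0 gives r = 7

r = 7


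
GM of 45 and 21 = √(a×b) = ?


GM = √(45×21) = √945 = 30.7409

GM = 30.7409


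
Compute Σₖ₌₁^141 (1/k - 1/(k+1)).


Telescoping: adjacent terms cancel.
= 1/1 - 1/142
= 1 - 1/142 = 141/142

Sum = 141/142


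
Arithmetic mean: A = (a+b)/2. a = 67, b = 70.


AM = (67 + 70)/2 = 137/2 = 68.5

AM = 68.5


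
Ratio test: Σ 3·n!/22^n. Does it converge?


aₙ = 3·n!/22^n
a_{n+1}/aₙ = (n+1)!/22^(n+1) × 22^n/n!  (constant 3 cancels)
= (n+1)/22
L = lim(n→∞) (n+1)/22 = ∞
L > 1 → series DIVERGES

Diverges (ratio test: L = ∞ > 1)


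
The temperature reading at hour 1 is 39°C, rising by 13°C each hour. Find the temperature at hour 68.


aₙ = a₁ + (n-1)d
= 39 + (68-1)×13
= 39 + 871
= 910

a_68 = 910


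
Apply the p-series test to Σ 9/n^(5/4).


p-series test: Σ c/n^p converges if p > 1, diverges if p ≤ 1 (constant c > 0 doesn't affect convergence).
p = 5/4
5/4 > 1 → CONVERGES

Converges (p = 5/4 > 1)


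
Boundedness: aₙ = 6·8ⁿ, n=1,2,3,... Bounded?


aₙ = 6·8ⁿ → as n→∞, aₙ→∞ (since base 8 > 1)
No finite upper bound exists
The sequence is UNBOUNDED

Unbounded (aₙ → ∞ as n → ∞)


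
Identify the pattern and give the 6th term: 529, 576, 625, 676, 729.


Pattern: perfect squares: n²
Terms: 529, 576, 625, 676, 729
Next term = 784

Next term = 784


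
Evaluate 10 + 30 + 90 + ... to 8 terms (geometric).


Sₙ = 10×(3^8 - 1)/(3 - 1)
= 10×(6561 - 1)/2
= 10×6560/2
= 32800

S_8 = 32800


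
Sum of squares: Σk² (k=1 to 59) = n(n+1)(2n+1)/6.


n = 59
n(n+1)(2n+1)/6 = 59×60×119/6
= 421260/6 = 70210

Σk² = 70210


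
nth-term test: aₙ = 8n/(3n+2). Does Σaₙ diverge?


lim(n→∞) 8n/(3n+2) = 8/3 = 8/3  (divide numerator and denominator by n)
lim aₙ = 8/3 ≠ 0 → series DIVERGES

Diverges (lim aₙ = 8/3 ≠ 0)


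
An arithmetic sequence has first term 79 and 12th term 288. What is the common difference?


d = (aₙ - a₁)/(n-1)
= (288 - 79)/(12-1)
= 209/11 = 19

d = 19


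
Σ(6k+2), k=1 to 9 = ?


Σ(6k+2) = 6·Σk + 2·n
= 6·45 + 2·9
= 270 + 18 = 288

Σ = 288


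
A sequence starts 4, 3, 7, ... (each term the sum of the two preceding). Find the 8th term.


Computing iteratively: 4, 3, 7, 10, 17, 27, 44, 71
a_8 = 71

a_8 = 71


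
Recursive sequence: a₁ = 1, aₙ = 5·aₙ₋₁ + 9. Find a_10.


Computing step by step:
a_1 = 1
a_2 = 14
a_3 = 79
a_4 = 404
a_5 = 2029
a_6 = 10154
a_7 = 50779
a_8 = 253904
a_9 = 1269529
a_10 = 6347654


a_10 = 6347654


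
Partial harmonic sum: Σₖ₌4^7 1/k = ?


Σₖ₌4^7 1/k = 1/4 + 1/5 + 1/6 + 1/7
= 319/420
≈ 0.7595

Sum = 319/420 ≈ 0.7595


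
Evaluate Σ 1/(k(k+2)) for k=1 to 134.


1/(k(k+2)) = (1/2)·(1/k - 1/(k+2)) (partial fractions)
Telescoping: Σ = (1/2)·(1 + 1/2 - 1/135 - 1/136) = 27269/36720

Sum = 27269/36720


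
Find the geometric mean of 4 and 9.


GM = √(4×9) = √36 = 6

GM = 6


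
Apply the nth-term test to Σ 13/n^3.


lim(n→∞) 13/n^3 = 0
lim aₙ = 0 → nth-term test is INCONCLUSIVE
(Need other tests; this is actually a convergent p-series with p=3 > 1)

Inconclusive (lim aₙ = 0; need another test)


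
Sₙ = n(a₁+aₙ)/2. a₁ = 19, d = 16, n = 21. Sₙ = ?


aₙ = 19 + (21-1)×16 = 339
Sₙ = n(a₁+aₙ)/2 = 21×(19+339)/2
= 21×358/2 = 3759

S_21 = 3759


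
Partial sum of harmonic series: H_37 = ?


H_37 = 1/1 + 1/2 + 1/3 + ... + 1/37
= 2040798836801833/485721041551200
≈ 4.2016

H_37 = 2040798836801833/485721041551200 ≈ 4.2016


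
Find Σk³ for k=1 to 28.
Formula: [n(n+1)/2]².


n(n+1)/2 = 28×29/2 = 406
Σk³ = 406² = 164836

Σk³ = 164836


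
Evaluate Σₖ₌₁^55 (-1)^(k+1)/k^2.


S = 1 - 1/4 + 1/9 - 1/16 + 1/25 - 1/36 + 1/49 - 1/64 ± ...
= 0.8226
(Full series converges to +π²/12 ≈ +0.8225)

S_55 = 0.8226


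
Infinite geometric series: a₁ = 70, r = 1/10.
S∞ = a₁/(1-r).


S∞ = a₁/(1-r) = 70/(1 - 1/10)
= 70/(9/10)
= 700/9

S∞ = 700/9


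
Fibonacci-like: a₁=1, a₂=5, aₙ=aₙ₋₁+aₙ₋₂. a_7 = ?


Computing iteratively: 1, 5, 6, 11, 17, 28, 45
a_7 = 45

a_7 = 45


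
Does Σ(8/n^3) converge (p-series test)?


p-series test: Σ c/n^p converges if p > 1, diverges if p ≤ 1 (constant c > 0 doesn't affect convergence).
p = 3
3 > 1 → CONVERGES

Converges (p = 3 > 1)


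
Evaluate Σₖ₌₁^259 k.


n(n+1)/2 = 259×260/2 = 67340/2 = 33670

Σk = 33670


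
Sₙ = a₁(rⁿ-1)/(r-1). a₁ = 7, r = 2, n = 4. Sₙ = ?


Sₙ = 7×(2^4 - 1)/(2 - 1)
= 7×(16 - 1)/1
= 7×15/1
= 105

S_4 = 105


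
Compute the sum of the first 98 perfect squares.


n = 98
n(n+1)(2n+1)/6 = 98×99×197/6
= 1911294/6 = 318549

Σk² = 318549


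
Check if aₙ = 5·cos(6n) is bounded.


For all n, -1 ≤ cos(6n) ≤ 1, so -5 ≤ 5·cos(6n) ≤ 5
Lower bound: -5, Upper bound: 5
The sequence IS bounded

Bounded (-5 ≤ aₙ ≤ 5)


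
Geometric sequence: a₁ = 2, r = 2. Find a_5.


aₙ = a₁·r^(n-1)
= 2×2^4
= 2×16
= 32

a_5 = 32


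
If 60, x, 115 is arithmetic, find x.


AM = (60 + 115)/2 = 175/2 = 87.5

AM = 87.5


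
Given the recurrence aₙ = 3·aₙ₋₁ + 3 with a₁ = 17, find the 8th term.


Computing step by step:
a_1 = 17
a_2 = 54
a_3 = 165
a_4 = 498
a_5 = 1497
a_6 = 4494
a_7 = 13485
a_8 = 40458


a_8 = 40458


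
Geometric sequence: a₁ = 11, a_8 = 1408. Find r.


r^(n-1) = aₙ/a₁
r^7 = 1408/11 = 128
r = 128^(1/7)
= 2

r = 2


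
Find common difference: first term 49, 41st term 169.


d = (aₙ - a₁)/(n-1)
= (169 - 49)/(41-1)
= 120/40 = 3

d = 3


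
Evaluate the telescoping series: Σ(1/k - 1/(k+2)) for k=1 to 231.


Telescoping with gap 2: two head and two tail terms survive.
= (1 + 1/2) - (1/232 + 1/233)
= 3/2 - 1/232 - 1/233 = 80619/54056

Sum = 80619/54056


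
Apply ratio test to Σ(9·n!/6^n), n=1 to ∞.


aₙ = 9·n!/6^n
a_{n+1}/aₙ = (n+1)!/6^(n+1) × 6^n/n!  (constant 9 cancels)
= (n+1)/6
L = lim(n→∞) (n+1)/6 = ∞
L > 1 → series DIVERGES

Diverges (ratio test: L = ∞ > 1)


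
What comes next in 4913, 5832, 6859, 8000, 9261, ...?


Pattern: perfect cubes: n³
Terms: 4913, 5832, 6859, 8000, 9261
Next term = 10648

Next term = 10648


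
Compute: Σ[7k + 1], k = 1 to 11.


Σ(7k+1) = 7·Σk + 1·n
= 7·66 + 1·11
= 462 + 11 = 473

Σ = 473


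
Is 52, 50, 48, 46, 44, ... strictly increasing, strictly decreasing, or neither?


Differences: -2, -2, -2, -2
All differences < 0 → strictly DECREASING

Monotonically decreasing


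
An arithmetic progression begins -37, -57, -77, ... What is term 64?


aₙ = a₁ + (n-1)d
= -37 + (64-1)×-20
= -37 - 1260
= -1297

a_64 = -1297


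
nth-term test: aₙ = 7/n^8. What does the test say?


lim(n→∞) 7/n^8 = 0
lim aₙ = 0 → nth-term test is INCONCLUSIVE
(Need other tests; this is actually a convergent p-series with p=8 > 1)

Inconclusive (lim aₙ = 0; need another test)


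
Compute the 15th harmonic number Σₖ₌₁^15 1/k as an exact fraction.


H_15 = 1/1 + 1/2 + 1/3 + ... + 1/15
= 1195757/360360
≈ 3.3182

H_15 = 1195757/360360 ≈ 3.3182


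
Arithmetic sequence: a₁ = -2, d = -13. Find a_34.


aₙ = a₁ + (n-1)d
= -2 + (34-1)×-13
= -2 - 429
= -431

a_34 = -431


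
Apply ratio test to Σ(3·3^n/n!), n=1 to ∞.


aₙ = 3·3^n/n!
a_{n+1}/aₙ = 3^(n+1)/(n+1)! × n!/3^n  (constant 3 cancels)
= 3/(n+1)
L = lim(n→∞) 3/(n+1) = 0
L < 1 → series CONVERGES

Converges (ratio test: L = 0 < 1)


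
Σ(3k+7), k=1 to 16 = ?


Σ(3k+7) = 3·Σk + 7·n
= 3·136 + 7·16
= 408 + 112 = 520

Σ = 520


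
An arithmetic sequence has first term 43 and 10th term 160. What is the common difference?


d = (aₙ - a₁)/(n-1)
= (160 - 43)/(10-1)
= 117/9 = 13

d = 13


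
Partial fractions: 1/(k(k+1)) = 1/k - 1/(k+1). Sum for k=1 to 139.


1/(k(k+1)) = 1/k - 1/(k+1) (partial fractions)
Telescoping: Σ = 1 - 1/140 = 139/140

Sum = 139/140


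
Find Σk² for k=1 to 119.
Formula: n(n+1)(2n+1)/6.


n = 119
n(n+1)(2n+1)/6 = 119×120×239/6
= 3412920/6 = 568820

Σk² = 568820


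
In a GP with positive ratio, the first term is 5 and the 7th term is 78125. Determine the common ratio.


r^(n-1) = aₙ/a₁
r^6 = 78125/5 = 15625
r = 15625^(1/6)
= ±5; taking r > 0 gives r = 5

r = 5


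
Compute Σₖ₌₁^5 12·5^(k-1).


Sₙ = 12×(5^5 - 1)/(5 - 1)
= 12×(3125 - 1)/4
= 12×3124/4
= 9372

S_5 = 9372


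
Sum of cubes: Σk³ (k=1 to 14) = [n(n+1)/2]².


n(n+1)/2 = 14×15/2 = 105
Σk³ = 105² = 11025

Σk³ = 11025


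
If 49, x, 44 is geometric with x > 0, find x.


GM = √(49×44) = √2156 = 46.4327

GM = 46.4327


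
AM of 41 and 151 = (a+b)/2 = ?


AM = (41 + 151)/2 = 192/2 = 96

AM = 96


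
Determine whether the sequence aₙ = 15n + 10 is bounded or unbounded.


aₙ = 15n + 10 → as n→∞, aₙ→∞
No finite upper bound exists
The sequence is UNBOUNDED

Unbounded (aₙ → ∞ as n → ∞)


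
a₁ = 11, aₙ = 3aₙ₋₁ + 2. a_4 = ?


Computing step by step:
a_1 = 11
a_2 = 35
a_3 = 107
a_4 = 323


a_4 = 323


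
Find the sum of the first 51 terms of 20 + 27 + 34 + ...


aₙ = 20 + (51-1)×7 = 370
Sₙ = n(a₁+aₙ)/2 = 51×(20+370)/2
= 51×390/2 = 9945

S_51 = 9945


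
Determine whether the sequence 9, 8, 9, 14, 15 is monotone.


Differences: -1, 1, 5, 1
Difference at position 2 is +1 (> 0) but position 1 is -1 (< 0) — sequence both rises and falls
→ NOT monotonic

Not monotonic


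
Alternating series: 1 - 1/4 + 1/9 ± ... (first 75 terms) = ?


S = 1 - 1/4 + 1/9 - 1/16 + 1/25 - 1/36 + 1/49 - 1/64 ± ...
= 0.8226
(Full series converges to +π²/12 ≈ +0.8225)

S_75 = 0.8226


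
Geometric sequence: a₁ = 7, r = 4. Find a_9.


aₙ = a₁·r^(n-1)
= 7×4^8
= 7×65536
= 458752

a_9 = 458752


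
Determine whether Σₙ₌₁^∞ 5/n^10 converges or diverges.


p-series test: Σ c/n^p converges if p > 1, diverges if p ≤ 1 (constant c > 0 doesn't affect convergence).
p = 10
10 > 1 → CONVERGES

Converges (p = 10 > 1)


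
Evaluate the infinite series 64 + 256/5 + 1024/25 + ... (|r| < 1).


S∞ = a₁/(1-r) = 64/(1 - 4/5)
= 64/(1/5)
= 320

S∞ = 320


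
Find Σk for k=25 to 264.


Σₖ₌25^264 k = Σₖ₌₁^264 k − Σₖ₌₁^24 k
= 264·265/2 − 24·25/2
= 34980 − 300 = 34680

Σk = 34680


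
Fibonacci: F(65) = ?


Fibonacci sequence: 1, 1, 2, 3, 5, 8, 13, 21, 34, 55, 89, ...
F(65) = 17167680177565

F(65) = 17167680177565


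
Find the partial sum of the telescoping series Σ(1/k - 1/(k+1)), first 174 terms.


Telescoping: adjacent terms cancel.
= 1/1 - 1/175
= 1 - 1/175 = 174/175

Sum = 174/175


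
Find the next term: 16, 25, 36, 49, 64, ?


Pattern: perfect squares: n²
Terms: 16, 25, 36, 49, 64
Next term = 81

Next term = 81


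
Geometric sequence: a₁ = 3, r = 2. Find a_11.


aₙ = a₁·r^(n-1)
= 3×2^10
= 3×1024
= 3072

a_11 = 3072


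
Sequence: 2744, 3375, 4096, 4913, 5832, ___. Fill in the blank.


Pattern: perfect cubes: n³
Terms: 2744, 3375, 4096, 4913, 5832
Next term = 6859

Next term = 6859


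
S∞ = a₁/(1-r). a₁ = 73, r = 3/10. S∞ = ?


S∞ = a₁/(1-r) = 73/(1 - 3/10)
= 73/(7/10)
= 730/7

S∞ = 730/7


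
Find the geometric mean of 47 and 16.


GM = √(47×16) = √752 = 27.4226

GM = 27.4226


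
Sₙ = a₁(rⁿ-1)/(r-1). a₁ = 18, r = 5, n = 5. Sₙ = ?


Sₙ = 18×(5^5 - 1)/(5 - 1)
= 18×(3125 - 1)/4
= 18×3124/4
= 14058

S_5 = 14058


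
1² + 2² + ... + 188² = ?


n = 188
n(n+1)(2n+1)/6 = 188×189×377/6
= 13395564/6 = 2232594

Σk² = 2232594


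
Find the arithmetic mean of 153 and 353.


AM = (153 + 353)/2 = 506/2 = 253

AM = 253


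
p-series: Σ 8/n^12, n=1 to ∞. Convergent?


p-series test: Σ c/n^p converges if p > 1, diverges if p ≤ 1 (constant c > 0 doesn't affect convergence).
p = 12
12 > 1 → CONVERGES

Converges (p = 12 > 1)


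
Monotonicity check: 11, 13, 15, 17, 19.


Differences: 2, 2, 2, 2
All differences > 0 → strictly INCREASING

Monotonically increasing


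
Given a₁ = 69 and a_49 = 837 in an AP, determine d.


d = (aₙ - a₁)/(n-1)
= (837 - 69)/(49-1)
= 768/48 = 16

d = 16


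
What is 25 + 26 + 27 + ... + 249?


Σₖ₌25^249 k = Σₖ₌₁^249 k − Σₖ₌₁^24 k
= 249·250/2 − 24·25/2
= 31125 − 300 = 30825

Σk = 30825


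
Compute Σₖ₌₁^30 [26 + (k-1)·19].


aₙ = 26 + (30-1)×19 = 577
Sₙ = n(a₁+aₙ)/2 = 30×(26+577)/2
= 30×603/2 = 9045

S_30 = 9045


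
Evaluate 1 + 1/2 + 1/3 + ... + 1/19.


H_19 = 1/1 + 1/2 + 1/3 + ... + 1/19
= 275295799/77597520
≈ 3.5477

H_19 = 275295799/77597520 ≈ 3.5477


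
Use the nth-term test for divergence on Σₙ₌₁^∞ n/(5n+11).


lim(n→∞) n/(5n+11) = 1/5 = 1/5  (divide numerator and denominator by n)
lim aₙ = 1/5 ≠ 0 → series DIVERGES

Diverges (lim aₙ = 1/5 ≠ 0)


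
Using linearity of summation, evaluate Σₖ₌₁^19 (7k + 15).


Σ(7k+15) = 7·Σk + 15·n
= 7·190 + 15·19
= 1330 + 285 = 1615

Σ = 1615


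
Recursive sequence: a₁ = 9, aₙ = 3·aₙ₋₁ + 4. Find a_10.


Computing step by step:
a_1 = 9
a_2 = 31
a_3 = 97
a_4 = 295
a_5 = 889
a_6 = 2671
a_7 = 8017
a_8 = 24055
a_9 = 72169
a_10 = 216511


a_10 = 216511


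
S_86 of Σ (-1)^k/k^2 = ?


S = -1 + 1/4 - 1/9 + 1/16 - 1/25 + 1/36 - 1/49 + 1/64 ± ...
= -0.8224
(Full series converges to -π²/12 ≈ -0.8225)

S_86 = -0.8224


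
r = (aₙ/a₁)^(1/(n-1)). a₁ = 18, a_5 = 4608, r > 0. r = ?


r^(n-1) = aₙ/a₁
r^4 = 4608/18 = 256
r = 256^(1/4)
= ±4; taking r > 0 gives r = 4

r = 4


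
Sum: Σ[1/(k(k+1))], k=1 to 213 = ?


1/(k(k+1)) = 1/k - 1/(k+1) (partial fractions)
Telescoping: Σ = 1 - 1/214 = 213/214

Sum = 213/214


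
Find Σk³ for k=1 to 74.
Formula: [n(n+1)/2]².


n(n+1)/2 = 74×75/2 = 2775
Σk³ = 2775² = 7700625

Σk³ = 7700625


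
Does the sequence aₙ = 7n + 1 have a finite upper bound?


aₙ = 7n + 1 → as n→∞, aₙ→∞
No finite upper bound exists
The sequence is UNBOUNDED

Unbounded (aₙ → ∞ as n → ∞)


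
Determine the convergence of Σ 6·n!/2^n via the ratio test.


aₙ = 6·n!/2^n
a_{n+1}/aₙ = (n+1)!/2^(n+1) × 2^n/n!  (constant 6 cancels)
= (n+1)/2
L = lim(n→∞) (n+1)/2 = ∞
L > 1 → series DIVERGES

Diverges (ratio test: L = ∞ > 1)


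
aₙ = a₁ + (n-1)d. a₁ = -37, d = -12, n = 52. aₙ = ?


aₙ = a₁ + (n-1)d
= -37 + (52-1)×-12
= -37 - 612
= -649

a_52 = -649


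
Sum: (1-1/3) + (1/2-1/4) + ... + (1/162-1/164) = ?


Telescoping with gap 2: two head and two tail terms survive.
= (1 + 1/2) - (1/163 + 1/164)
= 3/2 - 1/163 - 1/164 = 39771/26732

Sum = 39771/26732


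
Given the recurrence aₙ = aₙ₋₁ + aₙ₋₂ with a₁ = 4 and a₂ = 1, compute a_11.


Computing iteratively: 4, 1, 5, 6, 11, 17, 28, 45, 73, 118, 191
a_11 = 191

a_11 = 191


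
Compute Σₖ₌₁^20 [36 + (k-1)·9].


aₙ = 36 + (20-1)×9 = 207
Sₙ = n(a₁+aₙ)/2 = 20×(36+207)/2
= 20×243/2 = 2430

S_20 = 2430


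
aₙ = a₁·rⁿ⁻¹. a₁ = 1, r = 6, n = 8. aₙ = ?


aₙ = a₁·r^(n-1)
= 1×6^7
= 1×279936
= 279936

a_8 = 279936


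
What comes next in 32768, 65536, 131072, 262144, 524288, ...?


Pattern: powers of 2: 2ⁿ
Terms: 32768, 65536, 131072, 262144, 524288
Next term = 1048576

Next term = 1048576


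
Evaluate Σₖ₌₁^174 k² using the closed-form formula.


n = 174
n(n+1)(2n+1)/6 = 174×175×349/6
= 10627050/6 = 1771175

Σk² = 1771175


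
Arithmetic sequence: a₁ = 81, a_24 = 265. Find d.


d = (aₙ - a₁)/(n-1)
= (265 - 81)/(24-1)
= 184/23 = 8

d = 8


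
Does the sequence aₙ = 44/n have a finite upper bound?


a₁ = 44, a₂ = 44/2, a₃ = 44/3, ...
0 < aₙ ≤ 44 for all n ≥ 1
Lower bound: 0, Upper bound: 44
The sequence IS bounded

Bounded (0 < aₙ ≤ 44)


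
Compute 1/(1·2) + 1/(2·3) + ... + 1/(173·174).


1/(k(k+1)) = 1/k - 1/(k+1) (partial fractions)
Telescoping: Σ = 1 - 1/174 = 173/174

Sum = 173/174


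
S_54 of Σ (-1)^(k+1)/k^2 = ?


S = 1 - 1/4 + 1/9 - 1/16 + 1/25 - 1/36 + 1/49 - 1/64 ± ...
= 0.8223
(Full series converges to +π²/12 ≈ +0.8225)

S_54 = 0.8223


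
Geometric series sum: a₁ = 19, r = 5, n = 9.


Sₙ = 19×(5^9 - 1)/(5 - 1)
= 19×(1953125 - 1)/4
= 19×1953124/4
= 9277339

S_9 = 9277339


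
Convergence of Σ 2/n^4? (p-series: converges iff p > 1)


p-series test: Σ c/n^p converges if p > 1, diverges if p ≤ 1 (constant c > 0 doesn't affect convergence).
p = 4
4 > 1 → CONVERGES

Converges (p = 4 > 1)


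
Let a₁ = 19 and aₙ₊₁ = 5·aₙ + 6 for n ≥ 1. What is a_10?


Computing step by step:
a_1 = 19
a_2 = 101
a_3 = 511
a_4 = 2561
a_5 = 12811
a_6 = 64061
a_7 = 320311
a_8 = 1601561
a_9 = 8007811
a_10 = 40039061


a_10 = 40039061


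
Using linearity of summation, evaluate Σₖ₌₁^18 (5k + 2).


Σ(5k+2) = 5·Σk + 2·n
= 5·171 + 2·18
= 855 + 36 = 891

Σ = 891


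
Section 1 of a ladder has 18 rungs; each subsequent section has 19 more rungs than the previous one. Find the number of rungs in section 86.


aₙ = a₁ + (n-1)d
= 18 + (86-1)×19
= 18 + 1615
= 1633

a_86 = 1633


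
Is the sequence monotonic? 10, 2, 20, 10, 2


Differences: -8, 18, -10, -8
Difference at position 2 is +18 (> 0) but position 1 is -8 (< 0) — sequence both rises and falls
→ NOT monotonic

Not monotonic


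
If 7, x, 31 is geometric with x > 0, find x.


GM = √(7×31) = √217 = 14.7309

GM = 14.7309


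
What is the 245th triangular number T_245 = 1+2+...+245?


n(n+1)/2 = 245×246/2 = 60270/2 = 30135

Σk = 30135


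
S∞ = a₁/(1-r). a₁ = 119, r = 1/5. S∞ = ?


S∞ = a₁/(1-r) = 119/(1 - 1/5)
= 119/(4/5)
= 595/4

S∞ = 595/4


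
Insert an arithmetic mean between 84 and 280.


AM = (84 + 280)/2 = 364/2 = 182

AM = 182


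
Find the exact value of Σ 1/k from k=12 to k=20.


Σₖ₌12^20 1/k = 1/12 + 1/13 + 1/14 + 1/15 + 1/16 + 1/17 + 1/18 + 1/19 + 1/20
= 12229277/21162960
≈ 0.5779

Sum = 12229277/21162960 ≈ 0.5779


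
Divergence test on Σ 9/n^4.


lim(n→∞) 9/n^4 = 0
lim aₙ = 0 → nth-term test is INCONCLUSIVE
(Need other tests; this is actually a convergent p-series with p=4 > 1)

Inconclusive (lim aₙ = 0; need another test)


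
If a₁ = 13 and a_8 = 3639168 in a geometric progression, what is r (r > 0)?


r^(n-1) = aₙ/a₁
r^7 = 3639168/13 = 279936
r = 279936^(1/7)
= 6

r = 6


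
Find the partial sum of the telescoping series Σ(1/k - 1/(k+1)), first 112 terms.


Telescoping: adjacent terms cancel.
= 1/1 - 1/113
= 1 - 1/113 = 112/113

Sum = 112/113


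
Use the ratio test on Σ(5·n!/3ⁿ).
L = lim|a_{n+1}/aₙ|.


aₙ = 5·n!/3^n
a_{n+1}/aₙ = (n+1)!/3^(n+1) × 3^n/n!  (constant 5 cancels)
= (n+1)/3
L = lim(n→∞) (n+1)/3 = ∞
L > 1 → series DIVERGES

Diverges (ratio test: L = ∞ > 1)


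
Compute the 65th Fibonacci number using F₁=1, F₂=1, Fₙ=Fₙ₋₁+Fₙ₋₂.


Fibonacci sequence: 1, 1, 2, 3, 5, 8, 13, 21, 34, 55, 89, ...
F(65) = 17167680177565

F(65) = 17167680177565


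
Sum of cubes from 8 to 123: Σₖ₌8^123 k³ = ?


Σₖ₌8^123 k³ = [123·124/2]² − [7·8/2]²
= 58155876 − 784 = 58155092

Σk³ = 58155092


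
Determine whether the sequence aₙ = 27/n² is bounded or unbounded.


a₁ = 27, a₂ = 27/4, a₃ = 27/9, ...
0 < aₙ ≤ 27 for all n ≥ 1
The sequence IS bounded

Bounded (0 < aₙ ≤ 27)


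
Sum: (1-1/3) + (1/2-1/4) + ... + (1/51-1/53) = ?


Telescoping with gap 2: two head and two tail terms survive.
= (1 + 1/2) - (1/52 + 1/53)
= 3/2 - 1/52 - 1/53 = 4029/2756

Sum = 4029/2756


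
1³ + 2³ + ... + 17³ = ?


n(n+1)/2 = 17×18/2 = 153
Σk³ = 153² = 23409

Σk³ = 23409


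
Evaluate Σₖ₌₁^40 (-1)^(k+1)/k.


S = 1 - 1/2 + 1/3 - 1/4 + 1/5 - 1/6 + 1/7 - 1/8 ± ...
= 0.6808
(Full series converges to +ln(2) ≈ +0.6931)

S_40 = 0.6808


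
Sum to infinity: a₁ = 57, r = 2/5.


S∞ = a₁/(1-r) = 57/(1 - 2/5)
= 57/(3/5)
= 95

S∞ = 95


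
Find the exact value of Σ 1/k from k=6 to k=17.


Σₖ₌6^17 1/k = 1/6 + 1/7 + 1/8 + ... + 1/17
= 2833255/2450448
≈ 1.1562

Sum = 2833255/2450448 ≈ 1.1562


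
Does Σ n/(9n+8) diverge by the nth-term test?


lim(n→∞) n/(9n+8) = 1/9 = 1/9  (divide numerator and denominator by n)
lim aₙ = 1/9 ≠ 0 → series DIVERGES

Diverges (lim aₙ = 1/9 ≠ 0)


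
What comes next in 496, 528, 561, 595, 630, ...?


Pattern: triangular numbers: n(n+1)/2
Terms: 496, 528, 561, 595, 630
Next term = 666

Next term = 666


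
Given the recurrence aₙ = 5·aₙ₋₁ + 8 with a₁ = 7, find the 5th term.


Computing step by step:
a_1 = 7
a_2 = 43
a_3 = 223
a_4 = 1123
a_5 = 5623


a_5 = 5623


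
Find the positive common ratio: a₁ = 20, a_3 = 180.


r^(n-1) = aₙ/a₁
r^2 = 180/20 = 9
r = 9^(1/2)
= ±3; taking r > 0 gives r = 3

r = 3


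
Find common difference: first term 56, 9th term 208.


d = (aₙ - a₁)/(n-1)
= (208 - 56)/(9-1)
= 152/8 = 19

d = 19


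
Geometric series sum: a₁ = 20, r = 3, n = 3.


Sₙ = 20×(3^3 - 1)/(3 - 1)
= 20×(27 - 1)/2
= 20×26/2
= 260

S_3 = 260


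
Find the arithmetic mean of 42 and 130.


AM = (42 + 130)/2 = 172/2 = 86

AM = 86


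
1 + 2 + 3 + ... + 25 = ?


n(n+1)/2 = 25×26/2 = 650/2 = 325

Σk = 325


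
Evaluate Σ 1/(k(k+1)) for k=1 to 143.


1/(k(k+1)) = 1/k - 1/(k+1) (partial fractions)
Telescoping: Σ = 1 - 1/144 = 143/144

Sum = 143/144


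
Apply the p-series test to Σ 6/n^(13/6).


p-series test: Σ c/n^p converges if p > 1, diverges if p ≤ 1 (constant c > 0 doesn't affect convergence).
p = 13/6
13/6 > 1 → CONVERGES

Converges (p = 13/6 > 1)


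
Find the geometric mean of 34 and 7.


GM = √(34×7) = √238 = 15.4272

GM = 15.4272


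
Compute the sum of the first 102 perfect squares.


n = 102
n(n+1)(2n+1)/6 = 102×103×205/6
= 2153730/6 = 358955

Σk² = 358955


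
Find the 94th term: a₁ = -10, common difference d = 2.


aₙ = a₁ + (n-1)d
= -10 + (94-1)×2
= -10 + 186
= 176

a_94 = 176


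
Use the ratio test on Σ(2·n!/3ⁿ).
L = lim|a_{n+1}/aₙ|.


aₙ = 2·n!/3^n
a_{n+1}/aₙ = (n+1)!/3^(n+1) × 3^n/n!  (constant 2 cancels)
= (n+1)/3
L = lim(n→∞) (n+1)/3 = ∞
L > 1 → series DIVERGES

Diverges (ratio test: L = ∞ > 1)


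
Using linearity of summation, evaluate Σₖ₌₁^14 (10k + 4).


Σ(10k+4) = 10·Σk + 4·n
= 10·105 + 4·14
= 1050 + 56 = 1106

Σ = 1106


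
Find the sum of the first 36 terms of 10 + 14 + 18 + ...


aₙ = 10 + (36-1)×4 = 150
Sₙ = n(a₁+aₙ)/2 = 36×(10+150)/2
= 36×160/2 = 2880

S_36 = 2880


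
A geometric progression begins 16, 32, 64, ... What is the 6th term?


aₙ = a₁·r^(n-1)
= 16×2^5
= 16×32
= 512

a_6 = 512


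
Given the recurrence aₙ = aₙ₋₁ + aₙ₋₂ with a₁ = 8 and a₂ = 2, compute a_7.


Computing iteratively: 8, 2, 10, 12, 22, 34, 56
a_7 = 56

a_7 = 56


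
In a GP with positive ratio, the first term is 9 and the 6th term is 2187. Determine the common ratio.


r^(n-1) = aₙ/a₁
r^5 = 2187/9 = 243
r = 243^(1/5)
= 3

r = 3


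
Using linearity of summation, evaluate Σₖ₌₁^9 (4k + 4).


Σ(4k+4) = 4·Σk + 4·n
= 4·45 + 4·9
= 180 + 36 = 216

Σ = 216


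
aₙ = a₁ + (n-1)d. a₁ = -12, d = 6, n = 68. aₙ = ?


aₙ = a₁ + (n-1)d
= -12 + (68-1)×6
= -12 + 402
= 390

a_68 = 390


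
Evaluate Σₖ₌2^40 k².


Σₖ₌2^40 k² = Σₖ₌₁^40 k² − Σₖ₌₁^1 k²
= 40·41·81/6 − 1·2·3/6
= 22140 − 1 = 22139

Σk² = 22139


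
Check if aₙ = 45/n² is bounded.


a₁ = 45, a₂ = 45/4, a₃ = 45/9, ...
0 < aₙ ≤ 45 for all n ≥ 1
The sequence IS bounded

Bounded (0 < aₙ ≤ 45)


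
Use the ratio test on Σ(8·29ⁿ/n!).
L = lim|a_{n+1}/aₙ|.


aₙ = 8·29^n/n!
a_{n+1}/aₙ = 29^(n+1)/(n+1)! × n!/29^n  (constant 8 cancels)
= 29/(n+1)
L = lim(n→∞) 29/(n+1) = 0
L < 1 → series CONVERGES

Converges (ratio test: L = 0 < 1)


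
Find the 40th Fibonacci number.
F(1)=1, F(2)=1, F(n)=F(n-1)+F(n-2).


Fibonacci sequence: 1, 1, 2, 3, 5, 8, 13, 21, 34, 55, 89, ...
F(40) = 102334155

F(40) = 102334155


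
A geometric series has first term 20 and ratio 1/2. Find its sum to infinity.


S∞ = a₁/(1-r) = 20/(1 - 1/2)
= 20/(1/2)
= 40

S∞ = 40


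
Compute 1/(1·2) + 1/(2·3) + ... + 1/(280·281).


1/(k(k+1)) = 1/k - 1/(k+1) (partial fractions)
Telescoping: Σ = 1 - 1/281 = 280/281

Sum = 280/281


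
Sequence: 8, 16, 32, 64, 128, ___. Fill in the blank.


Pattern: powers of 2: 2ⁿ
Terms: 8, 16, 32, 64, 128
Next term = 256

Next term = 256


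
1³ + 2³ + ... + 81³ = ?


n(n+1)/2 = 81×82/2 = 3321
Σk³ = 3321² = 11029041

Σk³ = 11029041


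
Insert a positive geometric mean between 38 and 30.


GM = √(38×30) = √1140 = 33.7639

GM = 33.7639


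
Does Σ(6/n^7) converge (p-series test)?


p-series test: Σ c/n^p converges if p > 1, diverges if p ≤ 1 (constant c > 0 doesn't affect convergence).
p = 7
7 > 1 → CONVERGES

Converges (p = 7 > 1)


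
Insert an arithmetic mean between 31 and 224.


AM = (31 + 224)/2 = 255/2 = 127.5

AM = 127.5


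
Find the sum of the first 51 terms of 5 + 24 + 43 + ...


aₙ = 5 + (51-1)×19 = 955
Sₙ = n(a₁+aₙ)/2 = 51×(5+955)/2
= 51×960/2 = 24480

S_51 = 24480


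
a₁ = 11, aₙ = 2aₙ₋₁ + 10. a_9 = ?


Computing step by step:
a_1 = 11
a_2 = 32
a_3 = 74
a_4 = 158
a_5 = 326
a_6 = 662
a_7 = 1334
a_8 = 2678
a_9 = 5366


a_9 = 5366


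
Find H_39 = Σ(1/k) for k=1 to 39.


H_39 = 1/1 + 1/2 + 1/3 + ... + 1/39
= 2066035355155033/485721041551200
≈ 4.2535

H_39 = 2066035355155033/485721041551200 ≈ 4.2535


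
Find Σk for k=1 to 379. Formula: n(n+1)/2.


n(n+1)/2 = 379×380/2 = 144020/2 = 72010

Σk = 72010


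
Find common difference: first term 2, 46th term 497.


d = (aₙ - a₁)/(n-1)
= (497 - 2)/(46-1)
= 495/45 = 11

d = 11


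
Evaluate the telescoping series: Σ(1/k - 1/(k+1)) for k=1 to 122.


Telescoping: adjacent terms cancel.
= 1/1 - 1/123
= 1 - 1/123 = 122/123

Sum = 122/123


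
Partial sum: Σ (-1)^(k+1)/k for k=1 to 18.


S = 1 - 1/2 + 1/3 - 1/4 + 1/5 - 1/6 + 1/7 - 1/8 ± ...
= 0.6661
(Full series converges to +ln(2) ≈ +0.6931)

S_18 = 0.6661


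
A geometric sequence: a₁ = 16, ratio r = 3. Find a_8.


aₙ = a₁·r^(n-1)
= 16×3^7
= 16×2187
= 34992

a_8 = 34992


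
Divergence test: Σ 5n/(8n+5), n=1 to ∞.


lim(n→∞) 5n/(8n+5) = 5/8 = 5/8  (divide numerator and denominator by n)
lim aₙ = 5/8 ≠ 0 → series DIVERGES

Diverges (lim aₙ = 5/8 ≠ 0)


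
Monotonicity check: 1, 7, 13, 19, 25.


Differences: 6, 6, 6, 6
All differences > 0 → strictly INCREASING

Monotonically increasing


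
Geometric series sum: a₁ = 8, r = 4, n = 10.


Sₙ = 8×(4^10 - 1)/(4 - 1)
= 8×(1048576 - 1)/3
= 8×1048575/3
= 2796200

S_10 = 2796200


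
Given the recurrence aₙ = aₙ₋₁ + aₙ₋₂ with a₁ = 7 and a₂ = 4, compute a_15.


Computing iteratively: 7, 4, 11, 15, 26, 41, 67, 108, 175, 283, 458, 741, ...
a_15 = 3139

a_15 = 3139


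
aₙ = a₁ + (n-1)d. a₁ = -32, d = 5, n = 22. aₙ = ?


aₙ = a₁ + (n-1)d
= -32 + (22-1)×5
= -32 + 105
= 73

a_22 = 73


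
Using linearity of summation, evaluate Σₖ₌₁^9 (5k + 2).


Σ(5k+2) = 5·Σk + 2·n
= 5·45 + 2·9
= 225 + 18 = 243

Σ = 243


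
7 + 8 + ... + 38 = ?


Σₖ₌7^38 k = Σₖ₌₁^38 k − Σₖ₌₁^6 k
= 38·39/2 − 6·7/2
= 741 − 21 = 720

Σk = 720


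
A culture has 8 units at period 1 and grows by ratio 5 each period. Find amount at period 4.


aₙ = a₁·r^(n-1)
= 8×5^3
= 8×125
= 1000

a_4 = 1000


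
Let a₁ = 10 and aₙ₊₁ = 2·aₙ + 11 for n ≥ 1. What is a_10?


Computing step by step:
a_1 = 10
a_2 = 31
a_3 = 73
a_4 = 157
a_5 = 325
a_6 = 661
a_7 = 1333
a_8 = 2677
a_9 = 5365
a_10 = 10741


a_10 = 10741


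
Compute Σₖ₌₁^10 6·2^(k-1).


Sₙ = 6×(2^10 - 1)/(2 - 1)
= 6×(1024 - 1)/1
= 6×1023/1
= 6138

S_10 = 6138


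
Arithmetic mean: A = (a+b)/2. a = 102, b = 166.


AM = (102 + 166)/2 = 268/2 = 134

AM = 134


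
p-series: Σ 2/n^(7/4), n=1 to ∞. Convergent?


p-series test: Σ c/n^p converges if p > 1, diverges if p ≤ 1 (constant c > 0 doesn't affect convergence).
p = 7/4
7/4 > 1 → CONVERGES

Converges (p = 7/4 > 1)


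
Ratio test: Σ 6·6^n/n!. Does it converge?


aₙ = 6·6^n/n!
a_{n+1}/aₙ = 6^(n+1)/(n+1)! × n!/6^n  (constant 6 cancels)
= 6/(n+1)
L = lim(n→∞) 6/(n+1) = 0
L < 1 → series CONVERGES

Converges (ratio test: L = 0 < 1)


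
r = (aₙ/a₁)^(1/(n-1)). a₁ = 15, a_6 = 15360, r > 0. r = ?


r^(n-1) = aₙ/a₁
r^5 = 15360/15 = 1024
r = 1024^(1/5)
= 4

r = 4


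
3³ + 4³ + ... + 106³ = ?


Σₖ₌3^106 k³ = [106·107/2]² − [2·3/2]²
= 32160241 − 9 = 32160232

Σk³ = 32160232


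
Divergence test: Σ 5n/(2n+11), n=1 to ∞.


lim(n→∞) 5n/(2n+11) = 5/2 = 5/2  (divide numerator and denominator by n)
lim aₙ = 5/2 ≠ 0 → series DIVERGES

Diverges (lim aₙ = 5/2 ≠ 0)


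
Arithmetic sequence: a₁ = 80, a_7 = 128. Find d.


d = (aₙ - a₁)/(n-1)
= (128 - 80)/(7-1)
= 48/6 = 8

d = 8


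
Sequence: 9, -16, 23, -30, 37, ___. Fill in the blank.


Pattern: alternating sign, magnitude arithmetic (d=7)
Terms: 9, -16, 23, -30, 37
Next term = -44

Next term = -44


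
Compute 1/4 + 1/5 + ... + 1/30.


Σₖ₌4^30 1/k = 1/4 + 1/5 + 1/6 + ... + 1/30
= 5034685298347/2329089562800
≈ 2.1617

Sum = 5034685298347/2329089562800 ≈ 2.1617


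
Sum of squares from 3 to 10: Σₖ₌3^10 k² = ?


Σₖ₌3^10 k² = Σₖ₌₁^10 k² − Σₖ₌₁^2 k²
= 10·11·21/6 − 2·3·5/6
= 385 − 5 = 380

Σk² = 380


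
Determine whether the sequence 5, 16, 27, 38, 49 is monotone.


Differences: 11, 11, 11, 11
All differences > 0 → strictly INCREASING

Monotonically increasing


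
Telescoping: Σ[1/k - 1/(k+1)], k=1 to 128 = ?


Telescoping: adjacent terms cancel.
= 1/1 - 1/129
= 1 - 1/129 = 128/129

Sum = 128/129


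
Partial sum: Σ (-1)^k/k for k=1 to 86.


S = -1 + 1/2 - 1/3 + 1/4 - 1/5 + 1/6 - 1/7 + 1/8 ± ...
= -0.6874
(Full series converges to -ln(2) ≈ -0.6931)

S_86 = -0.6874


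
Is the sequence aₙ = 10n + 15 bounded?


aₙ = 10n + 15 → as n→∞, aₙ→∞
No finite upper bound exists
The sequence is UNBOUNDED

Unbounded (aₙ → ∞ as n → ∞)


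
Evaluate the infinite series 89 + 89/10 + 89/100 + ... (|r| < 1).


S∞ = a₁/(1-r) = 89/(1 - 1/10)
= 89/(9/10)
= 890/9

S∞ = 890/9


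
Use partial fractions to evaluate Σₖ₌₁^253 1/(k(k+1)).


1/(k(k+1)) = 1/k - 1/(k+1) (partial fractions)
Telescoping: Σ = 1 - 1/254 = 253/254

Sum = 253/254
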